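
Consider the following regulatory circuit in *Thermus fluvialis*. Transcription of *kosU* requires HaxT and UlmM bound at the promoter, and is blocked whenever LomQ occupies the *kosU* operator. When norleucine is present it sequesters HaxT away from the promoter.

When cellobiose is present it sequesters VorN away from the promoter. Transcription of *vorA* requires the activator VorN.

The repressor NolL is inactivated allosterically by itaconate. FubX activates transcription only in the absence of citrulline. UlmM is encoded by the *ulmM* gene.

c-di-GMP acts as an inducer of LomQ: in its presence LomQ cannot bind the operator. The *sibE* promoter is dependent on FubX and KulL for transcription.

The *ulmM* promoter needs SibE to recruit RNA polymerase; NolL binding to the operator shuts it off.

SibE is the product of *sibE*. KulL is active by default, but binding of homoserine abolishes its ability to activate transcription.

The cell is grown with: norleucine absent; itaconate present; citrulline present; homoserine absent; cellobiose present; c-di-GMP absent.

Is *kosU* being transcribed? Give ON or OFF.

Norleucine is absent, so HaxT is active.
c-di-GMP is absent, so LomQ is active.
Itaconate is present, so NolL is inactive.
Citrulline is present, so FubX is inactive.
Homoserine is absent, so KulL is active.
Required activator FubX is absent, so *sibE* is not transcribed.
So SibE is not produced.
Required activator SibE is absent, so *ulmM* is not transcribed.
So UlmM is not produced.
With repressor LomQ bound, *kosU* is not transcribed.

OFF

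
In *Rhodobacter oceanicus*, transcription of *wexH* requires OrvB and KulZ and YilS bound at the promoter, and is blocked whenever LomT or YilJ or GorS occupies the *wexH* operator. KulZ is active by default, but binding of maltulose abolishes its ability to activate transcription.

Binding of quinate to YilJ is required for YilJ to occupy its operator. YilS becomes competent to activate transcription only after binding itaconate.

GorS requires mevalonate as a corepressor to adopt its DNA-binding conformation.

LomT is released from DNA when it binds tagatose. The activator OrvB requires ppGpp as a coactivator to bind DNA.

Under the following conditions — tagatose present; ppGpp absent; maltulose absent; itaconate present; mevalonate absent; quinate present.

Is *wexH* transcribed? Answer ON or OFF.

OFF

Tagatose is present, so LomT is inactive.
ppGpp is absent, so OrvB is inactive.
Maltulose is absent, so KulZ is active.
Itaconate is present, so YilS is active.
Quinate is present, so YilJ is active.
Mevalonate is absent, so GorS is inactive.
With repressor YilJ bound, *wexH* is not transcribed.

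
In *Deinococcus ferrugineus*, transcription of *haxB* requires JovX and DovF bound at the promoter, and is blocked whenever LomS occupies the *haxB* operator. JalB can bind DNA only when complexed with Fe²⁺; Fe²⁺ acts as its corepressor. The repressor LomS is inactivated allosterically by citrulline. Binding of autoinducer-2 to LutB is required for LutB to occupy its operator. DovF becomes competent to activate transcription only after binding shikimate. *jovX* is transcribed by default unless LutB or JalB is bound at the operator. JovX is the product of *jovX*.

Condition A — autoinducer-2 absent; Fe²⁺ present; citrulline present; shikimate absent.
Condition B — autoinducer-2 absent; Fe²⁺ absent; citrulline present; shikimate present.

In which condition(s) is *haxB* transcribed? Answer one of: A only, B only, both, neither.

Condition A:
Autoinducer-2 is absent, so LutB is inactive.
Fe²⁺ is present, so JalB is active.
With repressor JalB bound, *jovX* is not transcribed.
So JovX is not produced.
Citrulline is present, so LomS is inactive.
Shikimate is absent, so DovF is inactive.
Required activator JovX is absent, so *haxB* is not transcribed.
→ *haxB* is OFF in A.
Condition B:
Autoinducer-2 is absent, so LutB is inactive.
Fe²⁺ is absent, so JalB is inactive.
With no repressor bound, *jovX* is transcribed.
So JovX is produced and active.
Citrulline is present, so LomS is inactive.
Shikimate is present, so DovF is active.
No repressor is bound and JovX and DovF are active, so *haxB* is transcribed.
→ *haxB* is ON in B.

B only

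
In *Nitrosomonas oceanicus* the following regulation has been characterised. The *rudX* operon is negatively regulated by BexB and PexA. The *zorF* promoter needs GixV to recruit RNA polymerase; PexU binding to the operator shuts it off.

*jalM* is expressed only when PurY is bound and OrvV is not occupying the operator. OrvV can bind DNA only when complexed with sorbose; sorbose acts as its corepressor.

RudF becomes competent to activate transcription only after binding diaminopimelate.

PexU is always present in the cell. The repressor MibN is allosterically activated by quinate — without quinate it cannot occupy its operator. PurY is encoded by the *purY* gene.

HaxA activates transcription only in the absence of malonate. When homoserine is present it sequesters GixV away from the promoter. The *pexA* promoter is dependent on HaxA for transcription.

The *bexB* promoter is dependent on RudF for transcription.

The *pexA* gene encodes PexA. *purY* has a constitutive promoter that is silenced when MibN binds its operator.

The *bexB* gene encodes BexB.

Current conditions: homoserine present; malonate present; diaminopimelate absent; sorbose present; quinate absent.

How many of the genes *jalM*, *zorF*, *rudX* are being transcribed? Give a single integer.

1

Sorbose is present, so OrvV is active.
Quinate is absent, so MibN is inactive.
With no repressor bound, *purY* is transcribed.
So PurY is produced and active.
With repressor OrvV bound, *jalM* is not transcribed.
→ *jalM* is OFF.
PexU is produced constitutively and is active.
Homoserine is present, so GixV is inactive.
With repressor PexU bound, *zorF* is not transcribed.
→ *zorF* is OFF.
Diaminopimelate is absent, so RudF is inactive.
Required activator RudF is absent, so *bexB* is not transcribed.
So BexB is not produced.
Malonate is present, so HaxA is inactive.
Required activator HaxA is absent, so *pexA* is not transcribed.
So PexA is not produced.
With no repressor bound, *rudX* is transcribed.
→ *rudX* is ON.
1 of the 3 genes is transcribed.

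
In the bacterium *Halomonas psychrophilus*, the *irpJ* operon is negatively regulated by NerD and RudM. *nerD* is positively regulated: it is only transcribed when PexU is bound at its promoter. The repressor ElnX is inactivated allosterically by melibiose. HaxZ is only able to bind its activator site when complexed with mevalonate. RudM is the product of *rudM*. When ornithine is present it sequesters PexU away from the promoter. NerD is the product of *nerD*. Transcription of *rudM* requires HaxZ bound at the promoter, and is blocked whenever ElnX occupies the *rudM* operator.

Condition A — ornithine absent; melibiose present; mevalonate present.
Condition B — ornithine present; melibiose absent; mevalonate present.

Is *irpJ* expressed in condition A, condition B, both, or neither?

B only

Condition A:
Ornithine is absent, so PexU is active.
No repressor is bound and PexU is active, so *nerD* is transcribed.
So NerD is produced and active.
Melibiose is present, so ElnX is inactive.
Mevalonate is present, so HaxZ is active.
No repressor is bound and HaxZ is active, so *rudM* is transcribed.
So RudM is produced and active.
With repressor NerD bound, *irpJ* is not transcribed.
→ *irpJ* is OFF in A.
Condition B:
Ornithine is present, so PexU is inactive.
Required activator PexU is absent, so *nerD* is not transcribed.
So NerD is not produced.
Melibiose is absent, so ElnX is active.
Mevalonate is present, so HaxZ is active.
With repressor ElnX bound, *rudM* is not transcribed.
So RudM is not produced.
With no repressor bound, *irpJ* is transcribed.
→ *irpJ* is ON in B.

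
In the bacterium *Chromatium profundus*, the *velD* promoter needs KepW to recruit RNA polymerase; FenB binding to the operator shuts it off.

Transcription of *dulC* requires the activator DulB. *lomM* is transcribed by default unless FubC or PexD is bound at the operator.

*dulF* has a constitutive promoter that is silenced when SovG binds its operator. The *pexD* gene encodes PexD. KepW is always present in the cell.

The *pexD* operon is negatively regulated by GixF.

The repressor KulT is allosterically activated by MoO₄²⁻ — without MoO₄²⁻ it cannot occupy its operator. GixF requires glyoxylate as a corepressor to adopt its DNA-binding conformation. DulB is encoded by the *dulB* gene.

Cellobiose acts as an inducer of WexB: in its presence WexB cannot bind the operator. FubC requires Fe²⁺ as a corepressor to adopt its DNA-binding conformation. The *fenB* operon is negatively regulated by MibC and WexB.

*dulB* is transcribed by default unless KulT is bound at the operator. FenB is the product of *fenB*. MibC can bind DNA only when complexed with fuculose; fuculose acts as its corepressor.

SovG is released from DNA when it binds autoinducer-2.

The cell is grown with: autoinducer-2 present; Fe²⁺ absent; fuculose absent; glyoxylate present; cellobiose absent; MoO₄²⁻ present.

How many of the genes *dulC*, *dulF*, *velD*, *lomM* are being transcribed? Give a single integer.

MoO₄²⁻ is present, so KulT is active.
With repressor KulT bound, *dulB* is not transcribed.
So DulB is not produced.
Required activator DulB is absent, so *dulC* is not transcribed.
→ *dulC* is OFF.
Autoinducer-2 is present, so SovG is inactive.
With no repressor bound, *dulF* is transcribed.
→ *dulF* is ON.
KepW is produced constitutively and is active.
Fuculose is absent, so MibC is inactive.
Cellobiose is absent, so WexB is active.
With repressor WexB bound, *fenB* is not transcribed.
So FenB is not produced.
No repressor is bound and KepW is active, so *velD* is transcribed.
→ *velD* is ON.
Fe²⁺ is absent, so FubC is inactive.
Glyoxylate is present, so GixF is active.
With repressor GixF bound, *pexD* is not transcribed.
So PexD is not produced.
With no repressor bound, *lomM* is transcribed.
→ *lomM* is ON.
3 of the 4 genes are transcribed.

3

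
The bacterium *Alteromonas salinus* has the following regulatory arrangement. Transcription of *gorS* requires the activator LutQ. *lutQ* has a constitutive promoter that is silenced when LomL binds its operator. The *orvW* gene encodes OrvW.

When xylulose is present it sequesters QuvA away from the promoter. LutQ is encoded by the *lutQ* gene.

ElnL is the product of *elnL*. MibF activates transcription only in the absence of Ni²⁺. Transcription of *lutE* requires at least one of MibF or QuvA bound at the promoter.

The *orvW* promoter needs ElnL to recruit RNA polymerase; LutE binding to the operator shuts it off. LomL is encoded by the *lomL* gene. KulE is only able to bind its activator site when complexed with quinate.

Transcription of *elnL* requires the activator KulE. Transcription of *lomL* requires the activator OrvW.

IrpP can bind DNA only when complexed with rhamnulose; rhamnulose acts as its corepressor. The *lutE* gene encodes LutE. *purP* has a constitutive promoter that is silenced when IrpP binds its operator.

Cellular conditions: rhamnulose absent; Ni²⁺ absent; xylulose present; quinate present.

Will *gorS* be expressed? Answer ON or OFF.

Quinate is present, so KulE is active.
No repressor is bound and KulE is active, so *elnL* is transcribed.
So ElnL is produced and active.
Ni²⁺ is absent, so MibF is active.
Xylulose is present, so QuvA is inactive.
Activator MibF is present, so *lutE* is transcribed.
So LutE is produced and active.
With repressor LutE bound, *orvW* is not transcribed.
So OrvW is not produced.
Required activator OrvW is absent, so *lomL* is not transcribed.
So LomL is not produced.
With no repressor bound, *lutQ* is transcribed.
So LutQ is produced and active.
No repressor is bound and LutQ is active, so *gorS* is transcribed.

ON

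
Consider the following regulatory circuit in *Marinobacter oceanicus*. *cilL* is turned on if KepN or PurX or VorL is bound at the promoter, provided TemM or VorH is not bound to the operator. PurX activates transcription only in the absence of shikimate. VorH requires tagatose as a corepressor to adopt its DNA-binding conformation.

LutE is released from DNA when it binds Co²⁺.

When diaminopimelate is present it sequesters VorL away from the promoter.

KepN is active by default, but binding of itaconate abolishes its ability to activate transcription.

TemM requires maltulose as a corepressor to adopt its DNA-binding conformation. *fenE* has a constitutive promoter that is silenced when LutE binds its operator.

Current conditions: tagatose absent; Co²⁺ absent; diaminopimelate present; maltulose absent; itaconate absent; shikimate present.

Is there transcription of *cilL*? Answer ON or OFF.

ON

Itaconate is absent, so KepN is active.
Maltulose is absent, so TemM is inactive.
Shikimate is present, so PurX is inactive.
Diaminopimelate is present, so VorL is inactive.
Tagatose is absent, so VorH is inactive.
Activator KepN is present, so *cilL* is transcribed.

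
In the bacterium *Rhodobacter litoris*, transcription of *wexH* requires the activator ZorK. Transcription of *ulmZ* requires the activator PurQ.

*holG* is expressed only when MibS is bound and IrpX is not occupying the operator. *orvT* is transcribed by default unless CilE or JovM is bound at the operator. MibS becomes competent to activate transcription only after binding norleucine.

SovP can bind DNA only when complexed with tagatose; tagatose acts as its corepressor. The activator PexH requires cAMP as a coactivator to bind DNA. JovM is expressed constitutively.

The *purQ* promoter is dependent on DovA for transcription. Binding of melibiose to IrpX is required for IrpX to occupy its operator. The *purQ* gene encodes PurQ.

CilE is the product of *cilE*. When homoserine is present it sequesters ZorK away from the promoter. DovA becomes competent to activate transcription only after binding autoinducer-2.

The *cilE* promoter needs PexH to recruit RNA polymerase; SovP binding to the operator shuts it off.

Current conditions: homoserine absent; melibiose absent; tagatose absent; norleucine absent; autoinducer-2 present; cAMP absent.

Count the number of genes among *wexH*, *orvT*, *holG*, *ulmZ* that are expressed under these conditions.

2

Homoserine is absent, so ZorK is active.
No repressor is bound and ZorK is active, so *wexH* is transcribed.
→ *wexH* is ON.
Tagatose is absent, so SovP is inactive.
cAMP is absent, so PexH is inactive.
Required activator PexH is absent, so *cilE* is not transcribed.
So CilE is not produced.
JovM is produced constitutively and is active.
With repressor JovM bound, *orvT* is not transcribed.
→ *orvT* is OFF.
Melibiose is absent, so IrpX is inactive.
Norleucine is absent, so MibS is inactive.
Required activator MibS is absent, so *holG* is not transcribed.
→ *holG* is OFF.
Autoinducer-2 is present, so DovA is active.
No repressor is bound and DovA is active, so *purQ* is transcribed.
So PurQ is produced and active.
No repressor is bound and PurQ is active, so *ulmZ* is transcribed.
→ *ulmZ* is ON.
2 of the 4 genes are transcribed.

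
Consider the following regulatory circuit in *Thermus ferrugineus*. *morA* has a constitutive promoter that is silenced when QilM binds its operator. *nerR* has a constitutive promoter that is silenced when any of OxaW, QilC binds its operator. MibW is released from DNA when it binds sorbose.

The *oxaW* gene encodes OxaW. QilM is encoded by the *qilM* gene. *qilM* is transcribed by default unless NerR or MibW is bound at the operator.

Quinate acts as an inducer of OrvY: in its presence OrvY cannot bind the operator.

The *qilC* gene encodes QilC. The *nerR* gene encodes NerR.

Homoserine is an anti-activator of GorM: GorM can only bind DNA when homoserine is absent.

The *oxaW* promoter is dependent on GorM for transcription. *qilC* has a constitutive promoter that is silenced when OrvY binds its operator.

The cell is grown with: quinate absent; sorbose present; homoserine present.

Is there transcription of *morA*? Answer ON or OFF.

ON

Homoserine is present, so GorM is inactive.
Required activator GorM is absent, so *oxaW* is not transcribed.
So OxaW is not produced.
Quinate is absent, so OrvY is active.
With repressor OrvY bound, *qilC* is not transcribed.
So QilC is not produced.
With no repressor bound, *nerR* is transcribed.
So NerR is produced and active.
Sorbose is present, so MibW is inactive.
With repressor NerR bound, *qilM* is not transcribed.
So QilM is not produced.
With no repressor bound, *morA* is transcribed.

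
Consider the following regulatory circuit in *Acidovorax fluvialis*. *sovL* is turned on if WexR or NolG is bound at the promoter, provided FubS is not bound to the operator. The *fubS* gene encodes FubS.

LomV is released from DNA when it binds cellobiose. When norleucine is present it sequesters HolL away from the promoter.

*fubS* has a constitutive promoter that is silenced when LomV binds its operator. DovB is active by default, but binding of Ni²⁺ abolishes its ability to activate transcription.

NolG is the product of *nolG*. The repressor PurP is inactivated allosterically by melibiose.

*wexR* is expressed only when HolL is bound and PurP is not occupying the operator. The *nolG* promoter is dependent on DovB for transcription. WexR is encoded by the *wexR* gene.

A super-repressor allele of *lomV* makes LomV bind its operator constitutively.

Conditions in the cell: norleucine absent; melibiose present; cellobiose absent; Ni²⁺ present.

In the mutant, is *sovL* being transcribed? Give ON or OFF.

Norleucine is absent, so HolL is active.
Melibiose is present, so PurP is inactive.
No repressor is bound and HolL is active, so *wexR* is transcribed.
So WexR is produced and active.
Ni²⁺ is present, so DovB is inactive.
Required activator DovB is absent, so *nolG* is not transcribed.
So NolG is not produced.
LomV is constitutively active in this strain.
With repressor LomV bound, *fubS* is not transcribed.
So FubS is not produced.
Activator WexR is present, so *sovL* is transcribed.

ON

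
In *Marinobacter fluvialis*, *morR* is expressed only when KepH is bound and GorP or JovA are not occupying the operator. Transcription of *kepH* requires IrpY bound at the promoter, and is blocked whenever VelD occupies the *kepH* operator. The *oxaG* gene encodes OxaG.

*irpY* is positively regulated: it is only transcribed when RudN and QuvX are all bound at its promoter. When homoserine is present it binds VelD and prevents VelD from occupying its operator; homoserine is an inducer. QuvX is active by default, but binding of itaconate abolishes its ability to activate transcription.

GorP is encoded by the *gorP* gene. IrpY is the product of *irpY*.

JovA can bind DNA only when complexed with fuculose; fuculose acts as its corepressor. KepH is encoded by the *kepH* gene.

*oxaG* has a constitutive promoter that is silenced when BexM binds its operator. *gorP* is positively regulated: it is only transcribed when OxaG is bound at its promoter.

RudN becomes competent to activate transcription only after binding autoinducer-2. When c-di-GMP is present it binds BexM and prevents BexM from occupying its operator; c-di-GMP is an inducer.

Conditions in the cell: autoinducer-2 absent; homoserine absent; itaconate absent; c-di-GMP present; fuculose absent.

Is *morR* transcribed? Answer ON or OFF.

OFF

c-di-GMP is present, so BexM is inactive.
With no repressor bound, *oxaG* is transcribed.
So OxaG is produced and active.
No repressor is bound and OxaG is active, so *gorP* is transcribed.
So GorP is produced and active.
Fuculose is absent, so JovA is inactive.
Homoserine is absent, so VelD is active.
Autoinducer-2 is absent, so RudN is inactive.
Itaconate is absent, so QuvX is active.
Required activator RudN is absent, so *irpY* is not transcribed.
So IrpY is not produced.
With repressor VelD bound, *kepH* is not transcribed.
So KepH is not produced.
With repressor GorP bound, *morR* is not transcribed.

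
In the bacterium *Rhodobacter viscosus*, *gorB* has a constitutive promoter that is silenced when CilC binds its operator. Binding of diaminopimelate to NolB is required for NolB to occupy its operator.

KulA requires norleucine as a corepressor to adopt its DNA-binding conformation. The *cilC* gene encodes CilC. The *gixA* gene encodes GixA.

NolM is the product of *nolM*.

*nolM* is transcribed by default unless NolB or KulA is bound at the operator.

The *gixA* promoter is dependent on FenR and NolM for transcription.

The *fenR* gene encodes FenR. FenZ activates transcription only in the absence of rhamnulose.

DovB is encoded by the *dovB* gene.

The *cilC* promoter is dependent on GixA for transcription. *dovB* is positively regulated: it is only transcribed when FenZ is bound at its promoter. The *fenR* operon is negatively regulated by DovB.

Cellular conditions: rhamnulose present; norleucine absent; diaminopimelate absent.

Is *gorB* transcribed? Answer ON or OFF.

OFF

Rhamnulose is present, so FenZ is inactive.
Required activator FenZ is absent, so *dovB* is not transcribed.
So DovB is not produced.
With no repressor bound, *fenR* is transcribed.
So FenR is produced and active.
Diaminopimelate is absent, so NolB is inactive.
Norleucine is absent, so KulA is inactive.
With no repressor bound, *nolM* is transcribed.
So NolM is produced and active.
No repressor is bound and FenR and NolM are active, so *gixA* is transcribed.
So GixA is produced and active.
No repressor is bound and GixA is active, so *cilC* is transcribed.
So CilC is produced and active.
With repressor CilC bound, *gorB* is not transcribed.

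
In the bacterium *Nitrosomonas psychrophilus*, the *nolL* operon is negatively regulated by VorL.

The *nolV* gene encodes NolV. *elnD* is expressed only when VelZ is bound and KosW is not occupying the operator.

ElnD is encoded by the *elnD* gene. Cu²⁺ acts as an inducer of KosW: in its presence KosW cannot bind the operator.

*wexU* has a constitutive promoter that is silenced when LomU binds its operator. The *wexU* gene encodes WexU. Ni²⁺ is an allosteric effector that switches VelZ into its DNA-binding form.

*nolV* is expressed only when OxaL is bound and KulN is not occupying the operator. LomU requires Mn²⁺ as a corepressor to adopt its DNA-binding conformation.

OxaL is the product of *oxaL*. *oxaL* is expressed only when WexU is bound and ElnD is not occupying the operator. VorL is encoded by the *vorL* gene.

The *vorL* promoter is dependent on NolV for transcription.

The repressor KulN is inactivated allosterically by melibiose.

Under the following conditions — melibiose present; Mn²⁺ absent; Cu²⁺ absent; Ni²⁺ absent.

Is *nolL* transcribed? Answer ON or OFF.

Cu²⁺ is absent, so KosW is active.
Ni²⁺ is absent, so VelZ is inactive.
With repressor KosW bound, *elnD* is not transcribed.
So ElnD is not produced.
Mn²⁺ is absent, so LomU is inactive.
With no repressor bound, *wexU* is transcribed.
So WexU is produced and active.
No repressor is bound and WexU is active, so *oxaL* is transcribed.
So OxaL is produced and active.
Melibiose is present, so KulN is inactive.
No repressor is bound and OxaL is active, so *nolV* is transcribed.
So NolV is produced and active.
No repressor is bound and NolV is active, so *vorL* is transcribed.
So VorL is produced and active.
With repressor VorL bound, *nolL* is not transcribed.

OFF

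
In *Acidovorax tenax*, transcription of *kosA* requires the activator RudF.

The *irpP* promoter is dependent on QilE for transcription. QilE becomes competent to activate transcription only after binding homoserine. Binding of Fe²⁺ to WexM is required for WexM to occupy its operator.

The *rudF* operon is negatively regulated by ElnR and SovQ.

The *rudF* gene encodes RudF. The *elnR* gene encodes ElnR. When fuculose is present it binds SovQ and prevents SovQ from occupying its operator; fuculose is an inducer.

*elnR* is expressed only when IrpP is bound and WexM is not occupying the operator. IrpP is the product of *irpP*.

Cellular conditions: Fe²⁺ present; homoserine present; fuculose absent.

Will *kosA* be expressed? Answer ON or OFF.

OFF

Homoserine is present, so QilE is active.
No repressor is bound and QilE is active, so *irpP* is transcribed.
So IrpP is produced and active.
Fe²⁺ is present, so WexM is active.
With repressor WexM bound, *elnR* is not transcribed.
So ElnR is not produced.
Fuculose is absent, so SovQ is active.
With repressor SovQ bound, *rudF* is not transcribed.
So RudF is not produced.
Required activator RudF is absent, so *kosA* is not transcribed.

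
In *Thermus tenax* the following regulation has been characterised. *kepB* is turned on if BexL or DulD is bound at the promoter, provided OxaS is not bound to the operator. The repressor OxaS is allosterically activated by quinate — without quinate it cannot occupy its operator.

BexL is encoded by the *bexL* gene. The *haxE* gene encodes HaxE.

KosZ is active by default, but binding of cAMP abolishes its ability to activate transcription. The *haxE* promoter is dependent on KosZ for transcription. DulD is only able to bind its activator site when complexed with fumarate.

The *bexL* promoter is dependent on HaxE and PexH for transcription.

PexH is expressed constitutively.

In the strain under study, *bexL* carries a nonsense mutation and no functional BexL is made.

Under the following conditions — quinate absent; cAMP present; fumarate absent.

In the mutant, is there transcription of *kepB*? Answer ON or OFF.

BexL is non-functional in this strain, so it has no effect.
Quinate is absent, so OxaS is inactive.
Fumarate is absent, so DulD is inactive.
No activator is available at the *kepB* promoter, so *kepB* is not transcribed.

OFF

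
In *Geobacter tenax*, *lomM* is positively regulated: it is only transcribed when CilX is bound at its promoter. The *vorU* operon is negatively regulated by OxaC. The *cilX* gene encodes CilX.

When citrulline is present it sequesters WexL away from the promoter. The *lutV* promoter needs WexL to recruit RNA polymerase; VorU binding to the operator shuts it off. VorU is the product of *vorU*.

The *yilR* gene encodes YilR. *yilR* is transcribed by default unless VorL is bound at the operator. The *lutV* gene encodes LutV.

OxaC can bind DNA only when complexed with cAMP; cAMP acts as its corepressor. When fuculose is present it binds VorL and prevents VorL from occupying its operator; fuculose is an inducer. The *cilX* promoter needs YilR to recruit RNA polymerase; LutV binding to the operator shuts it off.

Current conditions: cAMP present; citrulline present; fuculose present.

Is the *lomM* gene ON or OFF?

cAMP is present, so OxaC is active.
With repressor OxaC bound, *vorU* is not transcribed.
So VorU is not produced.
Citrulline is present, so WexL is inactive.
Required activator WexL is absent, so *lutV* is not transcribed.
So LutV is not produced.
Fuculose is present, so VorL is inactive.
With no repressor bound, *yilR* is transcribed.
So YilR is produced and active.
No repressor is bound and YilR is active, so *cilX* is transcribed.
So CilX is produced and active.
No repressor is bound and CilX is active, so *lomM* is transcribed.

ON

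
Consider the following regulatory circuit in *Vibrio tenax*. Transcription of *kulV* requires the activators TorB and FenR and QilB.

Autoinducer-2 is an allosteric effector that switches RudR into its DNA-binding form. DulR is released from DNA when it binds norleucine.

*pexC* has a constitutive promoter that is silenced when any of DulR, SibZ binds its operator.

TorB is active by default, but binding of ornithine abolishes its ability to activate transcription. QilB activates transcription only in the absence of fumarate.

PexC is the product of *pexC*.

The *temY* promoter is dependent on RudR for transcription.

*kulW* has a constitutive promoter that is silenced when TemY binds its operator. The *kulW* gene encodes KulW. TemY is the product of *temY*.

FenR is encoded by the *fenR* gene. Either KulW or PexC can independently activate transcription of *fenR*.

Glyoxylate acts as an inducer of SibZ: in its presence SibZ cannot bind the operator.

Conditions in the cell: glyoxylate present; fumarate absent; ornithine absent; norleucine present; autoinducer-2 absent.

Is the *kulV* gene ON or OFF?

Ornithine is absent, so TorB is active.
Autoinducer-2 is absent, so RudR is inactive.
Required activator RudR is absent, so *temY* is not transcribed.
So TemY is not produced.
With no repressor bound, *kulW* is transcribed.
So KulW is produced and active.
Norleucine is present, so DulR is inactive.
Glyoxylate is present, so SibZ is inactive.
With no repressor bound, *pexC* is transcribed.
So PexC is produced and active.
Activator KulW is present, so *fenR* is transcribed.
So FenR is produced and active.
Fumarate is absent, so QilB is active.
No repressor is bound and TorB and FenR and QilB are active, so *kulV* is transcribed.

ON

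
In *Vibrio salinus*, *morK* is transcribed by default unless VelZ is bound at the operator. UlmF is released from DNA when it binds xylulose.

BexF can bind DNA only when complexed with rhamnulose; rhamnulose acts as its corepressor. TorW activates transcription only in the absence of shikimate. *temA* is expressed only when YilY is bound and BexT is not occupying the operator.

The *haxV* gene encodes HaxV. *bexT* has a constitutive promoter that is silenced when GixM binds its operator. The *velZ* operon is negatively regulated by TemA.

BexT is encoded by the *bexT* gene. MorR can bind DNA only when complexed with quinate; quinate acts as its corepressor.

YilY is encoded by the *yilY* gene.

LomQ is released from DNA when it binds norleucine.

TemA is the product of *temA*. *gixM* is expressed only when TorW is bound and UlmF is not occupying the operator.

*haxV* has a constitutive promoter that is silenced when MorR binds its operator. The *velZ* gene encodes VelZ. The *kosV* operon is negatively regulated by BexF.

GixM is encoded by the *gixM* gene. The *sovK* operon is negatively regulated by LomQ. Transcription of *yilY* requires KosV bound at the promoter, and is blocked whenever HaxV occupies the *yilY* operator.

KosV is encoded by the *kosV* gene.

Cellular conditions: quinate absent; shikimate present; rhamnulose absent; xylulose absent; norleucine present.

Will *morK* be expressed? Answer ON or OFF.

OFF

Shikimate is present, so TorW is inactive.
Xylulose is absent, so UlmF is active.
With repressor UlmF bound, *gixM* is not transcribed.
So GixM is not produced.
With no repressor bound, *bexT* is transcribed.
So BexT is produced and active.
Quinate is absent, so MorR is inactive.
With no repressor bound, *haxV* is transcribed.
So HaxV is produced and active.
Rhamnulose is absent, so BexF is inactive.
With no repressor bound, *kosV* is transcribed.
So KosV is produced and active.
With repressor HaxV bound, *yilY* is not transcribed.
So YilY is not produced.
With repressor BexT bound, *temA* is not transcribed.
So TemA is not produced.
With no repressor bound, *velZ* is transcribed.
So VelZ is produced and active.
With repressor VelZ bound, *morK* is not transcribed.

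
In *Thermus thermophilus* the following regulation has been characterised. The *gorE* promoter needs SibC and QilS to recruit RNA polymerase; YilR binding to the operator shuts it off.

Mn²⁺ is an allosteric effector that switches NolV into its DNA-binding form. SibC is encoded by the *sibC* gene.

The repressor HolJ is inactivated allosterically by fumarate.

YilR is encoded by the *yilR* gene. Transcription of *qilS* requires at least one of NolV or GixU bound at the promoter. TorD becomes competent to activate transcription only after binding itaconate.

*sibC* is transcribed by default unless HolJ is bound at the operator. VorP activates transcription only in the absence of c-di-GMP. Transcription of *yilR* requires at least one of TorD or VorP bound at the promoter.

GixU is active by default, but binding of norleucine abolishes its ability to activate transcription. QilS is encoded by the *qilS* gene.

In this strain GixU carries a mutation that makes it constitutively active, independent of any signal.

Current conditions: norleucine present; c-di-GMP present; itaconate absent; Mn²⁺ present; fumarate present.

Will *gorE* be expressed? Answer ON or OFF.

Itaconate is absent, so TorD is inactive.
c-di-GMP is present, so VorP is inactive.
No activator is available at the *yilR* promoter, so *yilR* is not transcribed.
So YilR is not produced.
Fumarate is present, so HolJ is inactive.
With no repressor bound, *sibC* is transcribed.
So SibC is produced and active.
Mn²⁺ is present, so NolV is active.
GixU is constitutively active in this strain.
Activator NolV is present, so *qilS* is transcribed.
So QilS is produced and active.
No repressor is bound and SibC and QilS are active, so *gorE* is transcribed.

ON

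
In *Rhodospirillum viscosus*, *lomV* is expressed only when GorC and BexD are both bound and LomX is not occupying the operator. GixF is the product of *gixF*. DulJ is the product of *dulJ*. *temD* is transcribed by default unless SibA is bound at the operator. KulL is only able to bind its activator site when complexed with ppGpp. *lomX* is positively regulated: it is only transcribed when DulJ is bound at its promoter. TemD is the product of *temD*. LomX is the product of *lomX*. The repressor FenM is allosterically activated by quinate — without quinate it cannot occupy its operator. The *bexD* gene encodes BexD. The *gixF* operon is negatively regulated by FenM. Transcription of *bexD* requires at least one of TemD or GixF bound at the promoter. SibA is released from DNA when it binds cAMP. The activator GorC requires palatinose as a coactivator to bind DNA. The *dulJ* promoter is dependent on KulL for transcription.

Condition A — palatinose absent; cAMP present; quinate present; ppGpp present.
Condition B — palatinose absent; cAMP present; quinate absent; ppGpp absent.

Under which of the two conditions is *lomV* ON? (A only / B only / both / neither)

Condition A:
Palatinose is absent, so GorC is inactive.
cAMP is present, so SibA is inactive.
With no repressor bound, *temD* is transcribed.
So TemD is produced and active.
Quinate is present, so FenM is active.
With repressor FenM bound, *gixF* is not transcribed.
So GixF is not produced.
Activator TemD is present, so *bexD* is transcribed.
So BexD is produced and active.
ppGpp is present, so KulL is active.
No repressor is bound and KulL is active, so *dulJ* is transcribed.
So DulJ is produced and active.
No repressor is bound and DulJ is active, so *lomX* is transcribed.
So LomX is produced and active.
With repressor LomX bound, *lomV* is not transcribed.
→ *lomV* is OFF in A.
Condition B:
Palatinose is absent, so GorC is inactive.
cAMP is present, so SibA is inactive.
With no repressor bound, *temD* is transcribed.
So TemD is produced and active.
Quinate is absent, so FenM is inactive.
With no repressor bound, *gixF* is transcribed.
So GixF is produced and active.
Activator TemD is present, so *bexD* is transcribed.
So BexD is produced and active.
ppGpp is absent, so KulL is inactive.
Required activator KulL is absent, so *dulJ* is not transcribed.
So DulJ is not produced.
Required activator DulJ is absent, so *lomX* is not transcribed.
So LomX is not produced.
Required activator GorC is absent, so *lomV* is not transcribed.
→ *lomV* is OFF in B.

neither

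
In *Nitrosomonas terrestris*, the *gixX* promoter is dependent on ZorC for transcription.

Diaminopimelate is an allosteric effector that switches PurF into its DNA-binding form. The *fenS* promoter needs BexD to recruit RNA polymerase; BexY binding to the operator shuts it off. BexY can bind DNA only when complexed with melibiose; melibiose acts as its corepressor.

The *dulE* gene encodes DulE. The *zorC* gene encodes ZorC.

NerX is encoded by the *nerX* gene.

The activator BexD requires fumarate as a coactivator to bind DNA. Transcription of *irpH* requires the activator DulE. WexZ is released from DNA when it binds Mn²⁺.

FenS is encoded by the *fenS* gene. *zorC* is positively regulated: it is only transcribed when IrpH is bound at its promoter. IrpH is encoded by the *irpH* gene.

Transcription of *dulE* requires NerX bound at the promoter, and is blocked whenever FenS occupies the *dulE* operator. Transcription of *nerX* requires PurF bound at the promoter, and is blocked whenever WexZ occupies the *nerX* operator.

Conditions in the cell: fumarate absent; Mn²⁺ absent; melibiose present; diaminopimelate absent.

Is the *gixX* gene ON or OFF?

OFF

Melibiose is present, so BexY is active.
Fumarate is absent, so BexD is inactive.
With repressor BexY bound, *fenS* is not transcribed.
So FenS is not produced.
Diaminopimelate is absent, so PurF is inactive.
Mn²⁺ is absent, so WexZ is active.
With repressor WexZ bound, *nerX* is not transcribed.
So NerX is not produced.
Required activator NerX is absent, so *dulE* is not transcribed.
So DulE is not produced.
Required activator DulE is absent, so *irpH* is not transcribed.
So IrpH is not produced.
Required activator IrpH is absent, so *zorC* is not transcribed.
So ZorC is not produced.
Required activator ZorC is absent, so *gixX* is not transcribed.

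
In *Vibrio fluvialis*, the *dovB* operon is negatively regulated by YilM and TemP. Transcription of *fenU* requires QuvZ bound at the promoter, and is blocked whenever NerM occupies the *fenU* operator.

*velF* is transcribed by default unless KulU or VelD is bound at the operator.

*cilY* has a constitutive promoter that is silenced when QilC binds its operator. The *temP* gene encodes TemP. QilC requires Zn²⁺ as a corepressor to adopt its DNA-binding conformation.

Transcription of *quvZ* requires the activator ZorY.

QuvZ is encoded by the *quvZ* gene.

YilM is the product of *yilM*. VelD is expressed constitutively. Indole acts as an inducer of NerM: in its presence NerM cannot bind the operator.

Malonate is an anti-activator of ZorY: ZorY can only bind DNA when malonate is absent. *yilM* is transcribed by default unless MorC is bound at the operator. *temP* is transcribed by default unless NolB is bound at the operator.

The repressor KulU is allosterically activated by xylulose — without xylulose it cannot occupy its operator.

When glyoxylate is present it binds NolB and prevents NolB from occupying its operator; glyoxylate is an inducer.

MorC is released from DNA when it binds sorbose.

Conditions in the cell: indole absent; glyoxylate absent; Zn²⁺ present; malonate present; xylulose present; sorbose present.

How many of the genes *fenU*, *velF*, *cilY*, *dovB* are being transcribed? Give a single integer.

0

Malonate is present, so ZorY is inactive.
Required activator ZorY is absent, so *quvZ* is not transcribed.
So QuvZ is not produced.
Indole is absent, so NerM is active.
With repressor NerM bound, *fenU* is not transcribed.
→ *fenU* is OFF.
Xylulose is present, so KulU is active.
VelD is produced constitutively and is active.
With repressor KulU bound, *velF* is not transcribed.
→ *velF* is OFF.
Zn²⁺ is present, so QilC is active.
With repressor QilC bound, *cilY* is not transcribed.
→ *cilY* is OFF.
Sorbose is present, so MorC is inactive.
With no repressor bound, *yilM* is transcribed.
So YilM is produced and active.
Glyoxylate is absent, so NolB is active.
With repressor NolB bound, *temP* is not transcribed.
So TemP is not produced.
With repressor YilM bound, *dovB* is not transcribed.
→ *dovB* is OFF.
0 of the 4 genes are transcribed.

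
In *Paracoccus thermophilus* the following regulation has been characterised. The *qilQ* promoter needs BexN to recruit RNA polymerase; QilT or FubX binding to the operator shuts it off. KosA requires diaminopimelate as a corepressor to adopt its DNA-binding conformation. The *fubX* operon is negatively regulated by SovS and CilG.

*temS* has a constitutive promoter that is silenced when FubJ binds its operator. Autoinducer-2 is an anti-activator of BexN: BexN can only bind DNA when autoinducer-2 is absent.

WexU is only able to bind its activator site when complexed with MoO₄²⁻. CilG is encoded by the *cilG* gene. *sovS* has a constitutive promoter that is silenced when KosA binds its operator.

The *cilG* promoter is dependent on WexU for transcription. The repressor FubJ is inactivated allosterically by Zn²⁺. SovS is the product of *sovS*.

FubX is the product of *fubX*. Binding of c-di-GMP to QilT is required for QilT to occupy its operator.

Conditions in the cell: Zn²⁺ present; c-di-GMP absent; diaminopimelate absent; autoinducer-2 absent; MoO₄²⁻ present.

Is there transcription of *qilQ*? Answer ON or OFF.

ON

c-di-GMP is absent, so QilT is inactive.
Autoinducer-2 is absent, so BexN is active.
Diaminopimelate is absent, so KosA is inactive.
With no repressor bound, *sovS* is transcribed.
So SovS is produced and active.
MoO₄²⁻ is present, so WexU is active.
No repressor is bound and WexU is active, so *cilG* is transcribed.
So CilG is produced and active.
With repressor SovS bound, *fubX* is not transcribed.
So FubX is not produced.
No repressor is bound and BexN is active, so *qilQ* is transcribed.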